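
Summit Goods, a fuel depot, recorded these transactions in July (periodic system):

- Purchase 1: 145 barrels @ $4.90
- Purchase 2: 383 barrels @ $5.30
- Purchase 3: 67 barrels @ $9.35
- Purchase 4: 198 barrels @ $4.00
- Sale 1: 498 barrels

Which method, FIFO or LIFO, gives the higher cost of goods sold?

LIFO

FIFO COGS: 145 @ $4.90 + 353 @ $5.30 = $2,581.40
LIFO COGS: 198 @ $4.00 + 67 @ $9.35 + 233 @ $5.30 = $2,653.35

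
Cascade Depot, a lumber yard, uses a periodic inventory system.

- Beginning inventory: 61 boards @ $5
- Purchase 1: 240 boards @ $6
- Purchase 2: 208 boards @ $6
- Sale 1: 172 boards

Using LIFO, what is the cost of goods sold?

COGS = $1,032

Sale 1 (172) [LIFO — newest first]: 172 @ $6 = $1,032
Ending inventory: 61 @ $5 + 240 @ $6 + 36 @ $6 = $1,961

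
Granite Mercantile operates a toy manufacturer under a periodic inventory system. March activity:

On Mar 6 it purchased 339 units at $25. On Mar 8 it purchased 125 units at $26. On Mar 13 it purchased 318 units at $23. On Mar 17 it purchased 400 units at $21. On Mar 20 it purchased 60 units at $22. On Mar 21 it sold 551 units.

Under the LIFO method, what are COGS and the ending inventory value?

COGS = $11,813; ending inventory = $16,946

Mar 21, 551 sold [LIFO — newest first]: 60 @ $22 + 400 @ $21 + 91 @ $23 = $11,813
Ending inventory: 339 @ $25 + 125 @ $26 + 227 @ $23 = $16,946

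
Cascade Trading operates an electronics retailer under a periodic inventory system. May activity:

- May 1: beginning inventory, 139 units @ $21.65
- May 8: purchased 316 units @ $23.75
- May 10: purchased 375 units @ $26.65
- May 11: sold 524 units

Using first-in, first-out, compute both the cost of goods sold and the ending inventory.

May 11, 524 sold [FIFO — oldest first]: 139 @ $21.65 + 316 @ $23.75 + 69 @ $26.65 = $12,353.20
Ending inventory: 306 @ $26.65 = $8,154.90

COGS = $12,353.20; ending inventory = $8,154.90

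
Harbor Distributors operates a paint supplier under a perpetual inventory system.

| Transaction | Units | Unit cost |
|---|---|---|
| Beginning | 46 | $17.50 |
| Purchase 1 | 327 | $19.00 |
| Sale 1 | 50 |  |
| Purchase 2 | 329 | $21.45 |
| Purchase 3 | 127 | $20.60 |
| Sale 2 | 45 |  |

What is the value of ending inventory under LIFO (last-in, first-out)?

Ending inventory = $14,814.25

Sale 1 (50) [LIFO — newest first]: 50 @ $19.00 = $950.00
Sale 2 (45) [LIFO — newest first]: 45 @ $20.60 = $927.00
Total COGS = $950.00 + $927.00 = $1,877.00
Ending inventory: 46 @ $17.50 + 277 @ $19.00 + 329 @ $21.45 + 82 @ $20.60 = $14,814.25
Check: goods available $16,691.25 = COGS $1,877.00 + ending $14,814.25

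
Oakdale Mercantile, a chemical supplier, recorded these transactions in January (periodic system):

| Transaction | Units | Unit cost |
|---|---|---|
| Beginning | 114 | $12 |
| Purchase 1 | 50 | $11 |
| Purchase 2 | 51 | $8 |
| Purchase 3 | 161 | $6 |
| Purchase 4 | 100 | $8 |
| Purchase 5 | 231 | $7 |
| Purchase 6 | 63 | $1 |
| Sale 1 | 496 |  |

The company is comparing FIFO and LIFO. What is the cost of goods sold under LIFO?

COGS = $3,092

FIFO COGS: 114 @ $12 + 50 @ $11 + 51 @ $8 + 161 @ $6 + 100 @ $8 + 20 @ $7 = $4,232
LIFO COGS: 63 @ $1 + 231 @ $7 + 100 @ $8 + 102 @ $6 = $3,092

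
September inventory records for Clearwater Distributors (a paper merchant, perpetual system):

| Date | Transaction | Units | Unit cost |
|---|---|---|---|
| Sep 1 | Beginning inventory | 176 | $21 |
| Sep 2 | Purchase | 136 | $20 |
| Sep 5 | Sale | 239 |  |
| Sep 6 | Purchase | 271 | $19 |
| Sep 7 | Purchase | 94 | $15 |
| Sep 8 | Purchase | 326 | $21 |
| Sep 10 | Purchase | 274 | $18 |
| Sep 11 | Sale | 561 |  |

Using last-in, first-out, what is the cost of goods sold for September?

Sep 5, 239 sold [LIFO — newest first]: 136 @ $20 + 103 @ $21 = $4,883
Sep 11, 561 sold [LIFO — newest first]: 274 @ $18 + 287 @ $21 = $10,959
Total COGS = $4,883 + $10,959 = $15,842
Ending inventory: 73 @ $21 + 271 @ $19 + 94 @ $15 + 39 @ $21 = $8,911
Check: goods available $24,753 = COGS $15,842 + ending $8,911

COGS = $15,842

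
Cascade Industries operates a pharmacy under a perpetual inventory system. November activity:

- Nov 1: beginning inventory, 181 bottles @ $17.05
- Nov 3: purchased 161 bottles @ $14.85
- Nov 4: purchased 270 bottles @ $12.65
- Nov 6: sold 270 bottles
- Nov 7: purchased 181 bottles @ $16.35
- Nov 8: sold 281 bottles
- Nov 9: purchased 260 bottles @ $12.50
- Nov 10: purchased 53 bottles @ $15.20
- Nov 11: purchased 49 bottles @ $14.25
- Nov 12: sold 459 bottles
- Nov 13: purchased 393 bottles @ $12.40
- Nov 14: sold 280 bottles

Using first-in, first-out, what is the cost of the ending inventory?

Nov 6, 270 sold [FIFO — oldest first]: 181 @ $17.05 + 89 @ $14.85 = $4,407.70
Nov 8, 281 sold [FIFO — oldest first]: 72 @ $14.85 + 209 @ $12.65 = $3,713.05
Nov 12, 459 sold [FIFO — oldest first]: 61 @ $12.65 + 181 @ $16.35 + 217 @ $12.50 = $6,443.50
Nov 14, 280 sold [FIFO — oldest first]: 43 @ $12.50 + 53 @ $15.20 + 49 @ $14.25 + 135 @ $12.40 = $3,715.35
Total COGS = $4,407.70 + $3,713.05 + $6,443.50 + $3,715.35 = $18,279.60
Ending inventory: 258 @ $12.40 = $3,199.20
Check: goods available $21,478.80 = COGS $18,279.60 + ending $3,199.20

Ending inventory = $3,199.20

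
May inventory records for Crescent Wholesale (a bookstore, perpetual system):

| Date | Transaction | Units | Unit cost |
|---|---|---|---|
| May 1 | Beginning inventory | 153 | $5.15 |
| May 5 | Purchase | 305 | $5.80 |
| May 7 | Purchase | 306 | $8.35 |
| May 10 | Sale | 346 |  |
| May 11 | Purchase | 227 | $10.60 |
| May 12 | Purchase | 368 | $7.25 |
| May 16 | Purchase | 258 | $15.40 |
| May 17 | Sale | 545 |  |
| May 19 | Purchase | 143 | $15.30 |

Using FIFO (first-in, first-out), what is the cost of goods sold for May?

May 10, 346 sold [FIFO — oldest first]: 153 @ $5.15 + 193 @ $5.80 = $1,907.35
May 17, 545 sold [FIFO — oldest first]: 112 @ $5.80 + 306 @ $8.35 + 127 @ $10.60 = $4,550.90
Total COGS = $1,907.35 + $4,550.90 = $6,458.25
Ending inventory: 100 @ $10.60 + 368 @ $7.25 + 258 @ $15.40 + 143 @ $15.30 = $9,889.10
Check: goods available $16,347.35 = COGS $6,458.25 + ending $9,889.10

COGS = $6,458.25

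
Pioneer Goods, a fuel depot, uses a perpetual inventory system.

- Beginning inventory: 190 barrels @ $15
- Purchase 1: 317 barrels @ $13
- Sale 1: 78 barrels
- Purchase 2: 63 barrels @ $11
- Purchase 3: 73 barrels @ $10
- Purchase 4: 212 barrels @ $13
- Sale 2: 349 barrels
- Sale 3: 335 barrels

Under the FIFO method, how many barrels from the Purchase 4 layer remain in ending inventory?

Sale 1 (78) [FIFO — oldest first]: 78 @ $15 = $1,170
Sale 2 (349) [FIFO — oldest first]: 112 @ $15 + 237 @ $13 = $4,761
Sale 3 (335) [FIFO — oldest first]: 80 @ $13 + 63 @ $11 + 73 @ $10 + 119 @ $13 = $4,010
Total COGS = $1,170 + $4,761 + $4,010 = $9,941
Ending inventory: 93 @ $13 = $1,209
Check: goods available $11,150 = COGS $9,941 + ending $1,209

93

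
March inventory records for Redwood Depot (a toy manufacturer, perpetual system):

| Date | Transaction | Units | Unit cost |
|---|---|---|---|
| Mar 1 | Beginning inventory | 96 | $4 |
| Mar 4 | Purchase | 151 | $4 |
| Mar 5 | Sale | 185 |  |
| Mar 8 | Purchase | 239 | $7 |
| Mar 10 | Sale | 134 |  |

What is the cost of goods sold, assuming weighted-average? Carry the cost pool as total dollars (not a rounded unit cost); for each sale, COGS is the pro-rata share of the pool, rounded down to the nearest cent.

After Mar 1: 96 on hand, pool $384.00 (≈ $4.0000 each)
After Mar 4: 247 on hand, pool $988.00 (≈ $4.0000 each)
Mar 5, sell 185: 185/247 × $988.00 → $740.00
After Mar 8: 301 on hand, pool $1,921.00 (≈ $6.3821 each)
Mar 10, sell 134: 134/301 × $1,921.00 → $855.19
Total COGS = $740.00 + $855.19 = $1,595.19
Ending inventory (cost pool remaining) = $1,065.81

COGS = $1,595.19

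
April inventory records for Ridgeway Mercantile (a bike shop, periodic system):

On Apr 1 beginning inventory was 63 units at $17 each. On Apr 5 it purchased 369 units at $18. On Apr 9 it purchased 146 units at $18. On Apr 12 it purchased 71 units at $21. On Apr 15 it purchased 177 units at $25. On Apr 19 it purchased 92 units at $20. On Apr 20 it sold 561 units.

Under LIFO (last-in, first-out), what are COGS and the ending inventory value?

COGS = $11,734; ending inventory = $6,363

Apr 20, 561 sold [LIFO — newest first]: 92 @ $20 + 177 @ $25 + 71 @ $21 + 146 @ $18 + 75 @ $18 = $11,734
Ending inventory: 63 @ $17 + 294 @ $18 = $6,363
Check: goods available $18,097 = COGS $11,734 + ending $6,363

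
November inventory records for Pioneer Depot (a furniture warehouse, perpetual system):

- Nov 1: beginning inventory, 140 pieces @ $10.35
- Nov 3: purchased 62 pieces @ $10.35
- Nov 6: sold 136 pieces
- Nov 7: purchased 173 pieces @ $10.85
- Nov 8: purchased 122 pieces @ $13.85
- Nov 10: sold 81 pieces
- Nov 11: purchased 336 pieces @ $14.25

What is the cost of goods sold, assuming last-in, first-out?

COGS = $2,529.45

Nov 6, 136 sold [LIFO — newest first]: 62 @ $10.35 + 74 @ $10.35 = $1,407.60
Nov 10, 81 sold [LIFO — newest first]: 81 @ $13.85 = $1,121.85
Total COGS = $1,407.60 + $1,121.85 = $2,529.45
Ending inventory: 66 @ $10.35 + 173 @ $10.85 + 41 @ $13.85 + 336 @ $14.25 = $7,916.00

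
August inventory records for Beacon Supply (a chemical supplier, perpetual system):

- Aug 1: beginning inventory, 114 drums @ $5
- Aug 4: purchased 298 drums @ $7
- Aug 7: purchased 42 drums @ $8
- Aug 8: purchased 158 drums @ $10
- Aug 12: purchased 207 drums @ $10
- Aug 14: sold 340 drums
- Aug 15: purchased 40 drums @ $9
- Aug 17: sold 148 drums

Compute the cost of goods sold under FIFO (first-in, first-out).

Aug 14, 340 sold [FIFO — oldest first]: 114 @ $5 + 226 @ $7 = $2,152
Aug 17, 148 sold [FIFO — oldest first]: 72 @ $7 + 42 @ $8 + 34 @ $10 = $1,180
Total COGS = $2,152 + $1,180 = $3,332
Ending inventory: 124 @ $10 + 207 @ $10 + 40 @ $9 = $3,670

COGS = $3,332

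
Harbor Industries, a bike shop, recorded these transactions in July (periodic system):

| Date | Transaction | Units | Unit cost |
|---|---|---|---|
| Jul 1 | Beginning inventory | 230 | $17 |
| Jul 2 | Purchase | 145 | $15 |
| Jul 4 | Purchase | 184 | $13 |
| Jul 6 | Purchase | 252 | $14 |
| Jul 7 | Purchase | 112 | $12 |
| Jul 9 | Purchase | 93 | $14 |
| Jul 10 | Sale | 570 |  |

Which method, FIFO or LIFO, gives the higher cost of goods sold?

FIFO COGS: 230 @ $17 + 145 @ $15 + 184 @ $13 + 11 @ $14 = $8,631
LIFO COGS: 93 @ $14 + 112 @ $12 + 252 @ $14 + 113 @ $13 = $7,643

FIFO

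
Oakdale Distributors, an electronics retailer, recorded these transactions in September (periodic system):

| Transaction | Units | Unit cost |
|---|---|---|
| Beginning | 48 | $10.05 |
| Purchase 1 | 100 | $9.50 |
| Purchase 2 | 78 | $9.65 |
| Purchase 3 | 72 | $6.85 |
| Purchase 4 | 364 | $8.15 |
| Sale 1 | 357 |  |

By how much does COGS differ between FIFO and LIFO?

$249.60

FIFO COGS: 48 @ $10.05 + 100 @ $9.50 + 78 @ $9.65 + 72 @ $6.85 + 59 @ $8.15 = $3,159.15
LIFO COGS: 357 @ $8.15 = $2,909.55
Difference = |$3,159.15 − $2,909.55| = $249.60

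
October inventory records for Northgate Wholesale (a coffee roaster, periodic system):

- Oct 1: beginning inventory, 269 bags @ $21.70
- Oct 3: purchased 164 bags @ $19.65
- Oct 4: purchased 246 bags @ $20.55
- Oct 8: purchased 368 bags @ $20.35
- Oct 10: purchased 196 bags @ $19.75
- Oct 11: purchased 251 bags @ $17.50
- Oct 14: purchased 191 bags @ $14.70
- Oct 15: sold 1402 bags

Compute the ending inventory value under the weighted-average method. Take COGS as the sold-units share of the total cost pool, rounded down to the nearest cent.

Oct 15, sell 1402: 1402/1685 × $32,675.20 → $27,187.31
Ending inventory (cost pool remaining) = $5,487.89
Check: goods available $32,675.20 = COGS $27,187.31 + ending $5,487.89

Ending inventory = $5,487.89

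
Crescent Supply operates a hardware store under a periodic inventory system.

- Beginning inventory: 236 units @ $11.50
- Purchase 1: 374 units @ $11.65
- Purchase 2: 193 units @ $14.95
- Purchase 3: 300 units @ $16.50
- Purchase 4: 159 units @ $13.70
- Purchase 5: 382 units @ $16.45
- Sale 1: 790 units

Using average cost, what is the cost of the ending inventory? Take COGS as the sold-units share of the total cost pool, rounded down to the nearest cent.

Sale 1, sell 790: 790/1644 × $23,368.65 → $11,229.46
Ending inventory (cost pool remaining) = $12,139.19

Ending inventory = $12,139.19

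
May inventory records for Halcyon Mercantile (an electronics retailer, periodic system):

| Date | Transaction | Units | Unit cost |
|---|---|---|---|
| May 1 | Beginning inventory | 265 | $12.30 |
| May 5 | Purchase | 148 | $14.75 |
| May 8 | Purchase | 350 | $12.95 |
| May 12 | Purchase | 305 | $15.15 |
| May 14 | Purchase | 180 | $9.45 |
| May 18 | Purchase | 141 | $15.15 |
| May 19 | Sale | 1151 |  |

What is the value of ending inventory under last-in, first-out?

May 19, 1151 sold [LIFO — newest first]: 141 @ $15.15 + 180 @ $9.45 + 305 @ $15.15 + 350 @ $12.95 + 148 @ $14.75 + 27 @ $12.30 = $15,505.50
Ending inventory: 238 @ $12.30 = $2,927.40
Check: goods available $18,432.90 = COGS $15,505.50 + ending $2,927.40

Ending inventory = $2,927.40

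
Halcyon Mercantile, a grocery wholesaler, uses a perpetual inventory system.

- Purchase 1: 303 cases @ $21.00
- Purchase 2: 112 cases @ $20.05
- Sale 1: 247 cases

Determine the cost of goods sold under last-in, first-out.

COGS = $5,080.60

Sale 1 (247) [LIFO — newest first]: 112 @ $20.05 + 135 @ $21.00 = $5,080.60
Ending inventory: 168 @ $21.00 = $3,528.00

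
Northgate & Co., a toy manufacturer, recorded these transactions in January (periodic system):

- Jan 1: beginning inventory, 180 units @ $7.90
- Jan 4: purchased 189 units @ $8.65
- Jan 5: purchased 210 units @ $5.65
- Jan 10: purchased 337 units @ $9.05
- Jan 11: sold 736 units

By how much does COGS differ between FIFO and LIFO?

FIFO COGS: 180 @ $7.90 + 189 @ $8.65 + 210 @ $5.65 + 157 @ $9.05 = $5,664.20
LIFO COGS: 337 @ $9.05 + 210 @ $5.65 + 189 @ $8.65 = $5,871.20
Difference = |$5,664.20 − $5,871.20| = $207.00

$207.00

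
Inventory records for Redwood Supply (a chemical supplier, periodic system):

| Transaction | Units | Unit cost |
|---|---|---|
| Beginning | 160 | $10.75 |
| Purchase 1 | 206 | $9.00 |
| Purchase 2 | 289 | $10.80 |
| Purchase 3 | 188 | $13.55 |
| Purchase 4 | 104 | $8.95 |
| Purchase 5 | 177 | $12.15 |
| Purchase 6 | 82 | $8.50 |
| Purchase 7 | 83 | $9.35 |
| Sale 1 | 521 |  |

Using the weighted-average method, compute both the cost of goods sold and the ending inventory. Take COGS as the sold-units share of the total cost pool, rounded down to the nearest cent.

COGS = $5,576.59; ending inventory = $8,220.41

Sale 1, sell 521: 521/1289 × $13,797.00 → $5,576.59
Ending inventory (cost pool remaining) = $8,220.41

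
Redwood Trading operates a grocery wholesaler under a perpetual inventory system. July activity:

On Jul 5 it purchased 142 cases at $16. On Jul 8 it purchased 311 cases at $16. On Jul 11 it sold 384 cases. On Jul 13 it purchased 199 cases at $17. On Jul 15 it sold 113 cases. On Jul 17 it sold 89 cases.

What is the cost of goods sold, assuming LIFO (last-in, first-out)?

COGS = $9,575

Jul 11, 384 sold [LIFO — newest first]: 311 @ $16 + 73 @ $16 = $6,144
Jul 15, 113 sold [LIFO — newest first]: 113 @ $17 = $1,921
Jul 17, 89 sold [LIFO — newest first]: 86 @ $17 + 3 @ $16 = $1,510
Total COGS = $6,144 + $1,921 + $1,510 = $9,575
Ending inventory: 66 @ $16 = $1,056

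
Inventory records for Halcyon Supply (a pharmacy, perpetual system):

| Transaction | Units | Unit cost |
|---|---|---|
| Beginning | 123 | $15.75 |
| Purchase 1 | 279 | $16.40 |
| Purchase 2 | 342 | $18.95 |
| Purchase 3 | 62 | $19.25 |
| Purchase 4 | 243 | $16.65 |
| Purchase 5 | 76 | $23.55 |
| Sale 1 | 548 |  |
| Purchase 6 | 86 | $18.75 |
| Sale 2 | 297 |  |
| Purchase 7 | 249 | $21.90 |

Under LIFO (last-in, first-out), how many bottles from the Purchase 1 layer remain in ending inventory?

Sale 1 (548) [LIFO — newest first]: 76 @ $23.55 + 243 @ $16.65 + 62 @ $19.25 + 167 @ $18.95 = $10,193.90
Sale 2 (297) [LIFO — newest first]: 86 @ $18.75 + 175 @ $18.95 + 36 @ $16.40 = $5,519.15
Total COGS = $10,193.90 + $5,519.15 = $15,713.05
Ending inventory: 123 @ $15.75 + 243 @ $16.40 + 249 @ $21.90 = $11,375.55
Check: goods available $27,088.60 = COGS $15,713.05 + ending $11,375.55

243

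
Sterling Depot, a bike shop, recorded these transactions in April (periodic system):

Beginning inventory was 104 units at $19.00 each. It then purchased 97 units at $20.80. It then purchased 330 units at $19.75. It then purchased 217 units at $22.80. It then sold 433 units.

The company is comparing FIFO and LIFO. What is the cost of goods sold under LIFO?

FIFO COGS: 104 @ $19.00 + 97 @ $20.80 + 232 @ $19.75 = $8,575.60
LIFO COGS: 217 @ $22.80 + 216 @ $19.75 = $9,213.60

COGS = $9,213.60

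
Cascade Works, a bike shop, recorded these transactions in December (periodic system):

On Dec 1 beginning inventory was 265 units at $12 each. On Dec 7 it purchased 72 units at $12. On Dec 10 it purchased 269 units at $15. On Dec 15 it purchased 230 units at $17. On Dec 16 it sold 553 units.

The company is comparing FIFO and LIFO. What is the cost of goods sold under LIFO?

COGS = $8,593

FIFO COGS: 265 @ $12 + 72 @ $12 + 216 @ $15 = $7,284
LIFO COGS: 230 @ $17 + 269 @ $15 + 54 @ $12 = $8,593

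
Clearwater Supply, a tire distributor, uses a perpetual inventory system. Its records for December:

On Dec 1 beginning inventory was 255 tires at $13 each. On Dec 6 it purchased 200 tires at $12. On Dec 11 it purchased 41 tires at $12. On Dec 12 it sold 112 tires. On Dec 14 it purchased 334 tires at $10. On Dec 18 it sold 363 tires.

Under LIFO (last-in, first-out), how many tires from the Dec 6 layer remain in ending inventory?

Dec 12, 112 sold [LIFO — newest first]: 41 @ $12 + 71 @ $12 = $1,344
Dec 18, 363 sold [LIFO — newest first]: 334 @ $10 + 29 @ $12 = $3,688
Total COGS = $1,344 + $3,688 = $5,032
Ending inventory: 255 @ $13 + 100 @ $12 = $4,515

100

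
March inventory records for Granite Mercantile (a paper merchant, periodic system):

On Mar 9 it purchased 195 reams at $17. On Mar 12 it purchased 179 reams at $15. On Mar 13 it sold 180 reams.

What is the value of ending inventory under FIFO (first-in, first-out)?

Ending inventory = $2,940

Mar 13, 180 sold [FIFO — oldest first]: 180 @ $17 = $3,060
Ending inventory: 15 @ $17 + 179 @ $15 = $2,940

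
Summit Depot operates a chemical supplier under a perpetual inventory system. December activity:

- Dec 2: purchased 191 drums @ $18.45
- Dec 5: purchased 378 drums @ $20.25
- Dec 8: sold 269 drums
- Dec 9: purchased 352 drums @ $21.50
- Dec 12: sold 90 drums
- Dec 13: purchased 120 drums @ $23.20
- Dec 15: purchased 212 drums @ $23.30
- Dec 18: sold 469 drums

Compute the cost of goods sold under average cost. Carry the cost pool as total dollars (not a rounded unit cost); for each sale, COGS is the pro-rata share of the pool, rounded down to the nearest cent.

COGS = $17,282.09

After Dec 2: 191 on hand, pool $3,523.95 (≈ $18.4500 each)
After Dec 5: 569 on hand, pool $11,178.45 (≈ $19.6458 each)
Dec 8, sell 269: 269/569 × $11,178.45 → $5,284.71
After Dec 9: 652 on hand, pool $13,461.74 (≈ $20.6468 each)
Dec 12, sell 90: 90/652 × $13,461.74 → $1,858.21
After Dec 13: 682 on hand, pool $14,387.53 (≈ $21.0961 each)
After Dec 15: 894 on hand, pool $19,327.13 (≈ $21.6187 each)
Dec 18, sell 469: 469/894 × $19,327.13 → $10,139.17
Total COGS = $5,284.71 + $1,858.21 + $10,139.17 = $17,282.09
Ending inventory (cost pool remaining) = $9,187.96
Check: goods available $26,470.05 = COGS $17,282.09 + ending $9,187.96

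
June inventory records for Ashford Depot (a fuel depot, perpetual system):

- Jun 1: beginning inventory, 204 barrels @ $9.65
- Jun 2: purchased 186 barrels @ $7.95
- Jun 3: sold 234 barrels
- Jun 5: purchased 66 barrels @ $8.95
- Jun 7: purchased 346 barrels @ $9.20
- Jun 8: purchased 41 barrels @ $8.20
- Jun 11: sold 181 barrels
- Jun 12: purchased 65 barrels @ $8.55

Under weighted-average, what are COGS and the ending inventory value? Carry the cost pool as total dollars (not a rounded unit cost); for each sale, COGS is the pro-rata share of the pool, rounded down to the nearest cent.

COGS = $3,699.76; ending inventory = $4,413.39

After Jun 1: 204 on hand, pool $1,968.60 (≈ $9.6500 each)
After Jun 2: 390 on hand, pool $3,447.30 (≈ $8.8392 each)
Jun 3, sell 234: 234/390 × $3,447.30 → $2,068.38
After Jun 5: 222 on hand, pool $1,969.62 (≈ $8.8722 each)
After Jun 7: 568 on hand, pool $5,152.82 (≈ $9.0719 each)
After Jun 8: 609 on hand, pool $5,489.02 (≈ $9.0132 each)
Jun 11, sell 181: 181/609 × $5,489.02 → $1,631.38
After Jun 12: 493 on hand, pool $4,413.39 (≈ $8.9521 each)
Total COGS = $2,068.38 + $1,631.38 = $3,699.76
Ending inventory (cost pool remaining) = $4,413.39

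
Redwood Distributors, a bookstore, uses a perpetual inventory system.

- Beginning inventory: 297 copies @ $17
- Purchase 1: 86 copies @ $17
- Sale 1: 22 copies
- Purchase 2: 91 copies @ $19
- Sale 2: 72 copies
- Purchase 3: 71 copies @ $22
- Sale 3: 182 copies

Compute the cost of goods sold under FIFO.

Sale 1 (22) [FIFO — oldest first]: 22 @ $17 = $374
Sale 2 (72) [FIFO — oldest first]: 72 @ $17 = $1,224
Sale 3 (182) [FIFO — oldest first]: 182 @ $17 = $3,094
Total COGS = $374 + $1,224 + $3,094 = $4,692
Ending inventory: 21 @ $17 + 86 @ $17 + 91 @ $19 + 71 @ $22 = $5,110

COGS = $4,692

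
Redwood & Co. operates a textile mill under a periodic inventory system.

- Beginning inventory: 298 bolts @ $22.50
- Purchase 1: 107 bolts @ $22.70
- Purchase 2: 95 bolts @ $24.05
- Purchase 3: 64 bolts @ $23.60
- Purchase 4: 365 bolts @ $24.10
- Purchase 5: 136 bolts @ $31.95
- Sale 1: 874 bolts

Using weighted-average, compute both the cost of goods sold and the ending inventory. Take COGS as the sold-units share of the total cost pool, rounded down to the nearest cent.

Sale 1, sell 874: 874/1065 × $26,070.75 → $21,395.15
Ending inventory (cost pool remaining) = $4,675.60
Check: goods available $26,070.75 = COGS $21,395.15 + ending $4,675.60

COGS = $21,395.15; ending inventory = $4,675.60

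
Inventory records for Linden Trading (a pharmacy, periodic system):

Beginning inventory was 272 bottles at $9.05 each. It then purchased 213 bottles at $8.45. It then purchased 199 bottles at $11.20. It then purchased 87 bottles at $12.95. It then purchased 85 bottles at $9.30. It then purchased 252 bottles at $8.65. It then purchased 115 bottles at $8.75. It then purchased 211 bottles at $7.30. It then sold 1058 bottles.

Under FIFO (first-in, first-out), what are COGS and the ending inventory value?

COGS = $10,154.70; ending inventory = $2,979.05

Sale 1 (1058) [FIFO — oldest first]: 272 @ $9.05 + 213 @ $8.45 + 199 @ $11.20 + 87 @ $12.95 + 85 @ $9.30 + 202 @ $8.65 = $10,154.70
Ending inventory: 50 @ $8.65 + 115 @ $8.75 + 211 @ $7.30 = $2,979.05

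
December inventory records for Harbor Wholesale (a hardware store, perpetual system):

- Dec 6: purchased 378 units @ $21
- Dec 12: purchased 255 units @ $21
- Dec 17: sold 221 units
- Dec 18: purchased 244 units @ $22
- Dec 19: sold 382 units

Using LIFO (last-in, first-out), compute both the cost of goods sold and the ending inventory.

COGS = $12,907; ending inventory = $5,754

Dec 17, 221 sold [LIFO — newest first]: 221 @ $21 = $4,641
Dec 19, 382 sold [LIFO — newest first]: 244 @ $22 + 34 @ $21 + 104 @ $21 = $8,266
Total COGS = $4,641 + $8,266 = $12,907
Ending inventory: 274 @ $21 = $5,754
Check: goods available $18,661 = COGS $12,907 + ending $5,754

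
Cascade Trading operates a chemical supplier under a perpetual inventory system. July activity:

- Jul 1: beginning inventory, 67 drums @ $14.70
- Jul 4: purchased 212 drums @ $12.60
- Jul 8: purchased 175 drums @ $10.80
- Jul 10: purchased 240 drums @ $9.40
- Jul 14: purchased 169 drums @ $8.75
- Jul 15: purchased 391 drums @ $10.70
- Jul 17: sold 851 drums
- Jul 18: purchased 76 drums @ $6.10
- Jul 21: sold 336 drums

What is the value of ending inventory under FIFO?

Jul 17, 851 sold [FIFO — oldest first]: 67 @ $14.70 + 212 @ $12.60 + 175 @ $10.80 + 240 @ $9.40 + 157 @ $8.75 = $9,175.85
Jul 21, 336 sold [FIFO — oldest first]: 12 @ $8.75 + 324 @ $10.70 = $3,571.80
Total COGS = $9,175.85 + $3,571.80 = $12,747.65
Ending inventory: 67 @ $10.70 + 76 @ $6.10 = $1,180.50
Check: goods available $13,928.15 = COGS $12,747.65 + ending $1,180.50

Ending inventory = $1,180.50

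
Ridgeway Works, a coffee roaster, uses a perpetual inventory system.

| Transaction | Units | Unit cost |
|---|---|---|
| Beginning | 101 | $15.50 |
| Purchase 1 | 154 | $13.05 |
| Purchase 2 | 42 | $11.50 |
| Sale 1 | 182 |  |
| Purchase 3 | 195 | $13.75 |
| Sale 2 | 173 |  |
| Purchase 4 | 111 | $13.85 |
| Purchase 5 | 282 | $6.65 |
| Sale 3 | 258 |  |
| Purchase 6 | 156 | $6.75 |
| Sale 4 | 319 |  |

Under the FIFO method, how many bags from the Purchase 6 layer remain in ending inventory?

Sale 1 (182) [FIFO — oldest first]: 101 @ $15.50 + 81 @ $13.05 = $2,622.55
Sale 2 (173) [FIFO — oldest first]: 73 @ $13.05 + 42 @ $11.50 + 58 @ $13.75 = $2,233.15
Sale 3 (258) [FIFO — oldest first]: 137 @ $13.75 + 111 @ $13.85 + 10 @ $6.65 = $3,487.60
Sale 4 (319) [FIFO — oldest first]: 272 @ $6.65 + 47 @ $6.75 = $2,126.05
Total COGS = $2,622.55 + $2,233.15 + $3,487.60 + $2,126.05 = $10,469.35
Ending inventory: 109 @ $6.75 = $735.75
Check: goods available $11,205.10 = COGS $10,469.35 + ending $735.75

109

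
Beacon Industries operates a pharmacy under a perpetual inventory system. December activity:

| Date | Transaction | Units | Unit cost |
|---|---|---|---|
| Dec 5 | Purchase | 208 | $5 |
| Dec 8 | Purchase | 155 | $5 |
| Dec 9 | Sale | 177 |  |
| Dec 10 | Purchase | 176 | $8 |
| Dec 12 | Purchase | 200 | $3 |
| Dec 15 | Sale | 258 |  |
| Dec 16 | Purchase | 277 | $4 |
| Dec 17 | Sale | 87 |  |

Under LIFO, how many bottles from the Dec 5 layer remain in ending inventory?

186

Dec 9, 177 sold [LIFO — newest first]: 155 @ $5 + 22 @ $5 = $885
Dec 15, 258 sold [LIFO — newest first]: 200 @ $3 + 58 @ $8 = $1,064
Dec 17, 87 sold [LIFO — newest first]: 87 @ $4 = $348
Total COGS = $885 + $1,064 + $348 = $2,297
Ending inventory: 186 @ $5 + 118 @ $8 + 190 @ $4 = $2,634
Check: goods available $4,931 = COGS $2,297 + ending $2,634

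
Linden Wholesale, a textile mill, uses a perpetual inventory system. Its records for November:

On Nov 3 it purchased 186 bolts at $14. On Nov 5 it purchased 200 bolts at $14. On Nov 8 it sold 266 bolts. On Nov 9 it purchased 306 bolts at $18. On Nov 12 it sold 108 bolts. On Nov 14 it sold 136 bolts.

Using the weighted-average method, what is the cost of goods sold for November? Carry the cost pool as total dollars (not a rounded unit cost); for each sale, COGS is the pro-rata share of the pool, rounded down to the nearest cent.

COGS = $7,841.06

After Nov 3: 186 on hand, pool $2,604.00 (≈ $14.0000 each)
After Nov 5: 386 on hand, pool $5,404.00 (≈ $14.0000 each)
Nov 8, sell 266: 266/386 × $5,404.00 → $3,724.00
After Nov 9: 426 on hand, pool $7,188.00 (≈ $16.8732 each)
Nov 12, sell 108: 108/426 × $7,188.00 → $1,822.30
Nov 14, sell 136: 136/318 × $5,365.70 → $2,294.76
Total COGS = $3,724.00 + $1,822.30 + $2,294.76 = $7,841.06
Ending inventory (cost pool remaining) = $3,070.94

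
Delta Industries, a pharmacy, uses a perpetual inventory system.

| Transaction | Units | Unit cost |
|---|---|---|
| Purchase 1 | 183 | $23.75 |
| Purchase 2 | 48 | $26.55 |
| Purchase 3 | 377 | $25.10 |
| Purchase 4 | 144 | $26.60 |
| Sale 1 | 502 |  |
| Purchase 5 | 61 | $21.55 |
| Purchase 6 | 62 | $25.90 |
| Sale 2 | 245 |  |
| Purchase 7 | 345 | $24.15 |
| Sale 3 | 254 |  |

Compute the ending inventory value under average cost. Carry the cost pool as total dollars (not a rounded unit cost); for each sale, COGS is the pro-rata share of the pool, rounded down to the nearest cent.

After Purchase 1: 183 on hand, pool $4,346.25 (≈ $23.7500 each)
After Purchase 2: 231 on hand, pool $5,620.65 (≈ $24.3318 each)
After Purchase 3: 608 on hand, pool $15,083.35 (≈ $24.8081 each)
After Purchase 4: 752 on hand, pool $18,913.75 (≈ $25.1513 each)
Sale 1, sell 502: 502/752 × $18,913.75 → $12,625.93
After Purchase 5: 311 on hand, pool $7,602.37 (≈ $24.4449 each)
After Purchase 6: 373 on hand, pool $9,208.17 (≈ $24.6868 each)
Sale 2, sell 245: 245/373 × $9,208.17 → $6,048.26
After Purchase 7: 473 on hand, pool $11,491.66 (≈ $24.2953 each)
Sale 3, sell 254: 254/473 × $11,491.66 → $6,170.99
Total COGS = $12,625.93 + $6,048.26 + $6,170.99 = $24,845.18
Ending inventory (cost pool remaining) = $5,320.67
Check: goods available $30,165.85 = COGS $24,845.18 + ending $5,320.67

Ending inventory = $5,320.67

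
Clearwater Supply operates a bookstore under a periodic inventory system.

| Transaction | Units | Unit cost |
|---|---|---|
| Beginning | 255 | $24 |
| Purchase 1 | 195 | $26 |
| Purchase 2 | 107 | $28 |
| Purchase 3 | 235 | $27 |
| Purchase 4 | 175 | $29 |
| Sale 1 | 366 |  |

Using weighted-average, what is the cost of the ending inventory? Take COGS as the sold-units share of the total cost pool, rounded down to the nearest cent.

Sale 1, sell 366: 366/967 × $25,606.00 → $9,691.61
Ending inventory (cost pool remaining) = $15,914.39
Check: goods available $25,606.00 = COGS $9,691.61 + ending $15,914.39

Ending inventory = $15,914.39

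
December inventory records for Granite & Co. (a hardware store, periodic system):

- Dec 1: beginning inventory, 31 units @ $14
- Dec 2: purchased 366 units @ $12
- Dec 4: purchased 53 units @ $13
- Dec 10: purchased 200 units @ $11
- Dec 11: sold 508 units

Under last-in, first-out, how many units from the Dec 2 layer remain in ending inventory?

Dec 11, 508 sold [LIFO — newest first]: 200 @ $11 + 53 @ $13 + 255 @ $12 = $5,949
Ending inventory: 31 @ $14 + 111 @ $12 = $1,766

111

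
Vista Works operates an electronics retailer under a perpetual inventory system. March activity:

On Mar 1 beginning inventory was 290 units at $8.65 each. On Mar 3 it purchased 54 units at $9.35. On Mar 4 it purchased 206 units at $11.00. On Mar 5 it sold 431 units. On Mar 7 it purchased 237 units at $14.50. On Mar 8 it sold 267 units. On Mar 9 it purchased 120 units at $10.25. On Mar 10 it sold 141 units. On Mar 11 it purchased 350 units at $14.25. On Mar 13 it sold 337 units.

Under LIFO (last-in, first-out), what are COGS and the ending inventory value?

Mar 5, 431 sold [LIFO — newest first]: 206 @ $11.00 + 54 @ $9.35 + 171 @ $8.65 = $4,250.05
Mar 8, 267 sold [LIFO — newest first]: 237 @ $14.50 + 30 @ $8.65 = $3,696.00
Mar 10, 141 sold [LIFO — newest first]: 120 @ $10.25 + 21 @ $8.65 = $1,411.65
Mar 13, 337 sold [LIFO — newest first]: 337 @ $14.25 = $4,802.25
Total COGS = $4,250.05 + $3,696.00 + $1,411.65 + $4,802.25 = $14,159.95
Ending inventory: 68 @ $8.65 + 13 @ $14.25 = $773.45

COGS = $14,159.95; ending inventory = $773.45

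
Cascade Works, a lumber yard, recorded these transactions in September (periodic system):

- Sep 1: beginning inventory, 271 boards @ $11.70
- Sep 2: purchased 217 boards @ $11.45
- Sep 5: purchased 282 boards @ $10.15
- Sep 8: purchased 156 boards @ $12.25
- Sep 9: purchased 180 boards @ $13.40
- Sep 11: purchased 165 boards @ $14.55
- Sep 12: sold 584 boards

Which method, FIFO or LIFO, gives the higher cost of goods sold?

FIFO COGS: 271 @ $11.70 + 217 @ $11.45 + 96 @ $10.15 = $6,629.75
LIFO COGS: 165 @ $14.55 + 180 @ $13.40 + 156 @ $12.25 + 83 @ $10.15 = $7,566.20

LIFO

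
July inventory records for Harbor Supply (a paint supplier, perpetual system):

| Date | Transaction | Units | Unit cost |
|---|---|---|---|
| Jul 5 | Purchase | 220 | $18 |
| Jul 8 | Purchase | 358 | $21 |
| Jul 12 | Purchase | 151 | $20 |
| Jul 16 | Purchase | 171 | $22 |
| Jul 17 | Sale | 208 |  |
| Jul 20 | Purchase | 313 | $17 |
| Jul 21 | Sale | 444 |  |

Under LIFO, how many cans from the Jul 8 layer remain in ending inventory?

341

Jul 17, 208 sold [LIFO — newest first]: 171 @ $22 + 37 @ $20 = $4,502
Jul 21, 444 sold [LIFO — newest first]: 313 @ $17 + 114 @ $20 + 17 @ $21 = $7,958
Total COGS = $4,502 + $7,958 = $12,460
Ending inventory: 220 @ $18 + 341 @ $21 = $11,121
Check: goods available $23,581 = COGS $12,460 + ending $11,121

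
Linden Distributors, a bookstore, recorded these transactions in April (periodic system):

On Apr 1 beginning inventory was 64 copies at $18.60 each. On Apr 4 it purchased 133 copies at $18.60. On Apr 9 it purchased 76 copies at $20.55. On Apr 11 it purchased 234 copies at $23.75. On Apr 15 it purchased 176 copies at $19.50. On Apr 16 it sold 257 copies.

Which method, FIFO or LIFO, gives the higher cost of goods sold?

FIFO COGS: 64 @ $18.60 + 133 @ $18.60 + 60 @ $20.55 = $4,897.20
LIFO COGS: 176 @ $19.50 + 81 @ $23.75 = $5,355.75

LIFO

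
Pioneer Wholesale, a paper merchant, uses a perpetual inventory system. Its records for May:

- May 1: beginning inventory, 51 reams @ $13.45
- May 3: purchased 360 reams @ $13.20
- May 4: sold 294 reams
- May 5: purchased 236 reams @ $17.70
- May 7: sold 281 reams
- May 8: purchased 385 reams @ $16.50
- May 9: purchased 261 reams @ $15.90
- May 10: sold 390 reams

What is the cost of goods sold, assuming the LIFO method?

May 4, 294 sold [LIFO — newest first]: 294 @ $13.20 = $3,880.80
May 7, 281 sold [LIFO — newest first]: 236 @ $17.70 + 45 @ $13.20 = $4,771.20
May 10, 390 sold [LIFO — newest first]: 261 @ $15.90 + 129 @ $16.50 = $6,278.40
Total COGS = $3,880.80 + $4,771.20 + $6,278.40 = $14,930.40
Ending inventory: 51 @ $13.45 + 21 @ $13.20 + 256 @ $16.50 = $5,187.15

COGS = $14,930.40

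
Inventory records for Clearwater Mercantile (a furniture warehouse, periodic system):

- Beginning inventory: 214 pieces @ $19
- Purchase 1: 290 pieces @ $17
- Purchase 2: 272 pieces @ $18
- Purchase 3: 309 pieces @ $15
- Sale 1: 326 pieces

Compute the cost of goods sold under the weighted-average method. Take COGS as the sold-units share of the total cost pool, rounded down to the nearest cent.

Sale 1, sell 326: 326/1085 × $18,527.00 → $5,566.63
Ending inventory (cost pool remaining) = $12,960.37

COGS = $5,566.63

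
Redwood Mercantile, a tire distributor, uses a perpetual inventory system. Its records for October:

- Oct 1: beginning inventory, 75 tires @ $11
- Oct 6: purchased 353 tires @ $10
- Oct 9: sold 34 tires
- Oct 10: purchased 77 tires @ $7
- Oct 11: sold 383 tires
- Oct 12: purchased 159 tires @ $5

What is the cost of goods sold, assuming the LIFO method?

Oct 9, 34 sold [LIFO — newest first]: 34 @ $10 = $340
Oct 11, 383 sold [LIFO — newest first]: 77 @ $7 + 306 @ $10 = $3,599
Total COGS = $340 + $3,599 = $3,939
Ending inventory: 75 @ $11 + 13 @ $10 + 159 @ $5 = $1,750

COGS = $3,939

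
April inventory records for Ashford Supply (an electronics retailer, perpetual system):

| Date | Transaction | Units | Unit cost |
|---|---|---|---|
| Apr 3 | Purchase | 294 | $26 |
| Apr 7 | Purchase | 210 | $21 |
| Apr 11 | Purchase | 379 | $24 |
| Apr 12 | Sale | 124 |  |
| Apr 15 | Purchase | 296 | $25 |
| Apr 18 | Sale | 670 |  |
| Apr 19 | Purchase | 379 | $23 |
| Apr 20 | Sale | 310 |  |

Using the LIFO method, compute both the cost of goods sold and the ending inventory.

COGS = $26,125; ending inventory = $11,142

Apr 12, 124 sold [LIFO — newest first]: 124 @ $24 = $2,976
Apr 18, 670 sold [LIFO — newest first]: 296 @ $25 + 255 @ $24 + 119 @ $21 = $16,019
Apr 20, 310 sold [LIFO — newest first]: 310 @ $23 = $7,130
Total COGS = $2,976 + $16,019 + $7,130 = $26,125
Ending inventory: 294 @ $26 + 91 @ $21 + 69 @ $23 = $11,142
Check: goods available $37,267 = COGS $26,125 + ending $11,142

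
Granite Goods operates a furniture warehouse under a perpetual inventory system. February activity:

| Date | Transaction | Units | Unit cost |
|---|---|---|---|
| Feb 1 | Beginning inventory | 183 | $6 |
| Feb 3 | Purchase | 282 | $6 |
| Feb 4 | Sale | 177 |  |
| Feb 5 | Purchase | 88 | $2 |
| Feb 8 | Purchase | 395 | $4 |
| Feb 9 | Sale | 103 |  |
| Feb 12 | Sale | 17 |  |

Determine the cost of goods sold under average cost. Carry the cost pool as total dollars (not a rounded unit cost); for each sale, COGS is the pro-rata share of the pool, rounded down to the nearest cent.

After Feb 1: 183 on hand, pool $1,098.00 (≈ $6.0000 each)
After Feb 3: 465 on hand, pool $2,790.00 (≈ $6.0000 each)
Feb 4, sell 177: 177/465 × $2,790.00 → $1,062.00
After Feb 5: 376 on hand, pool $1,904.00 (≈ $5.0638 each)
After Feb 8: 771 on hand, pool $3,484.00 (≈ $4.5188 each)
Feb 9, sell 103: 103/771 × $3,484.00 → $465.43
Feb 12, sell 17: 17/668 × $3,018.57 → $76.81
Total COGS = $1,062.00 + $465.43 + $76.81 = $1,604.24
Ending inventory (cost pool remaining) = $2,941.76
Check: goods available $4,546.00 = COGS $1,604.24 + ending $2,941.76

COGS = $1,604.24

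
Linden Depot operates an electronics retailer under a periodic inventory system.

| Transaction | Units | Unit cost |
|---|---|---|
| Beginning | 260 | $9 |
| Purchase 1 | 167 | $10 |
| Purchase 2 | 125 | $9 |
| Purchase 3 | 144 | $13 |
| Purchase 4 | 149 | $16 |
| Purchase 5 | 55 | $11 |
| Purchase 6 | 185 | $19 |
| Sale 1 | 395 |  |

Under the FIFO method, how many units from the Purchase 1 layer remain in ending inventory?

32

Sale 1 (395) [FIFO — oldest first]: 260 @ $9 + 135 @ $10 = $3,690
Ending inventory: 32 @ $10 + 125 @ $9 + 144 @ $13 + 149 @ $16 + 55 @ $11 + 185 @ $19 = $9,821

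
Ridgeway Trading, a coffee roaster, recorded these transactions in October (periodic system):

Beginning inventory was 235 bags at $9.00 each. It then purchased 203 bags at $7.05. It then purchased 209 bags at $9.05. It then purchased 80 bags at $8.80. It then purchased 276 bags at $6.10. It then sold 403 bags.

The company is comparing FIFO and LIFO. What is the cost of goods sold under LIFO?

FIFO COGS: 235 @ $9.00 + 168 @ $7.05 = $3,299.40
LIFO COGS: 276 @ $6.10 + 80 @ $8.80 + 47 @ $9.05 = $2,812.95

COGS = $2,812.95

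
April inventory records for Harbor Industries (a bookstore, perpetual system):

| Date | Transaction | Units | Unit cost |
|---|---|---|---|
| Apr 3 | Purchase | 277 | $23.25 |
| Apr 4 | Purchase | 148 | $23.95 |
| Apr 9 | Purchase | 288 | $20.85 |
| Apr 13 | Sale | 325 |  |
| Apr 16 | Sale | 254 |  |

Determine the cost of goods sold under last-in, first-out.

COGS = $12,874.15

Apr 13, 325 sold [LIFO — newest first]: 288 @ $20.85 + 37 @ $23.95 = $6,890.95
Apr 16, 254 sold [LIFO — newest first]: 111 @ $23.95 + 143 @ $23.25 = $5,983.20
Total COGS = $6,890.95 + $5,983.20 = $12,874.15
Ending inventory: 134 @ $23.25 = $3,115.50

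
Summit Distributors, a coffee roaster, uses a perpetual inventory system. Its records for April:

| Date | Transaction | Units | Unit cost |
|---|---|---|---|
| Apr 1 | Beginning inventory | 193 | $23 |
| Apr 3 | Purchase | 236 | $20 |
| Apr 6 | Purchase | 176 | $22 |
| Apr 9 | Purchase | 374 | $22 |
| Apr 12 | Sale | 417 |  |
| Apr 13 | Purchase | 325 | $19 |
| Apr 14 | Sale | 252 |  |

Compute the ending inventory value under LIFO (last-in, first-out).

Apr 12, 417 sold [LIFO — newest first]: 374 @ $22 + 43 @ $22 = $9,174
Apr 14, 252 sold [LIFO — newest first]: 252 @ $19 = $4,788
Total COGS = $9,174 + $4,788 = $13,962
Ending inventory: 193 @ $23 + 236 @ $20 + 133 @ $22 + 73 @ $19 = $13,472
Check: goods available $27,434 = COGS $13,962 + ending $13,472

Ending inventory = $13,472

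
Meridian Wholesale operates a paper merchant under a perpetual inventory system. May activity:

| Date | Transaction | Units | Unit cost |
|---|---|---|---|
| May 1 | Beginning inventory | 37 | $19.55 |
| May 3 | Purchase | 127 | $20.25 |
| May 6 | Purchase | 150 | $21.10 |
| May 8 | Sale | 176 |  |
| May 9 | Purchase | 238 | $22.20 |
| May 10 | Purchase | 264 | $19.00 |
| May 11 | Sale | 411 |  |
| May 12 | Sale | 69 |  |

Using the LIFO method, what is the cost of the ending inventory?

May 8, 176 sold [LIFO — newest first]: 150 @ $21.10 + 26 @ $20.25 = $3,691.50
May 11, 411 sold [LIFO — newest first]: 264 @ $19.00 + 147 @ $22.20 = $8,279.40
May 12, 69 sold [LIFO — newest first]: 69 @ $22.20 = $1,531.80
Total COGS = $3,691.50 + $8,279.40 + $1,531.80 = $13,502.70
Ending inventory: 37 @ $19.55 + 101 @ $20.25 + 22 @ $22.20 = $3,257.00

Ending inventory = $3,257.00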